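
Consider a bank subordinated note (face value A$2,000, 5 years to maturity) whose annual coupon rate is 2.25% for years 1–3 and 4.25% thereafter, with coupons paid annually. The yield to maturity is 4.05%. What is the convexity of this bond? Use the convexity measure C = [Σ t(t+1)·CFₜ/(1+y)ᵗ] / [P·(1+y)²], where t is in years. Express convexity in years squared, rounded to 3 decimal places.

25.941

With y = 0.0405:
  t   CF        PV=CF/(1+0.0405)^t    t·PV        t(t+1)·PV
  1        45.00        43.2484        43.2484          86.4969
  2        45.00        41.5651        83.1301         249.3903
  3        45.00        39.9472       119.8416         479.3663
  4        85.00        72.5188       290.0752       1,450.3759
  5     2,085.00     1,709.6044     8,548.0222      51,288.1331
  Σ                  1,906.8839     9,084.3175      53,553.7626
P = 1,906.8839.
Convexity = Σ t(t+1)·PV / [P·(1+y)²] = 53,553.7626 / (1,906.8839 × 1.082640) = 25.94069.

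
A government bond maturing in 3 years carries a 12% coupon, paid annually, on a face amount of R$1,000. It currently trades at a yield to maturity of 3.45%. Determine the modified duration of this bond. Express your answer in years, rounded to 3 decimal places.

Periodic yield y = 0.0345. First find Macaulay duration:
  t   CF        PV=CF/(1+0.0345)^t    t·PV
  1       120.00       115.9981       115.9981
  2       120.00       112.1296       224.2592
  3     1,120.00     1,011.6413     3,034.9238
  Σ                  1,239.7689     3,375.1811
P = 1,239.7689; Macaulay duration = 3,375.1811 / 1,239.7689 = 2.72243 years.
Modified duration = D_Mac / (1 + y) = 2.72243 / 1.0345 = 2.63164 years.

2.632 years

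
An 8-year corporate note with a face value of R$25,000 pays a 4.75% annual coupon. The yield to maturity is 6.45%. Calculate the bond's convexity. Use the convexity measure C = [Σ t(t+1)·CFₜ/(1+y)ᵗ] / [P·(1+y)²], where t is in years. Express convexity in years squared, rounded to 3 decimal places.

With y = 0.0645:
  t   CF        PV=CF/(1+0.0645)^t    t·PV        t(t+1)·PV
  1     1,187.50     1,115.5472     1,115.5472       2,231.0944
  2     1,187.50     1,047.9542     2,095.9083       6,287.7250
  3     1,187.50       984.4567     2,953.3701      11,813.4805
  4     1,187.50       924.8067     3,699.2267      18,496.1335
  5     1,187.50       868.7709     4,343.8547      26,063.1284
  6     1,187.50       816.1305     4,896.7832      34,277.4822
  7     1,187.50       766.6797     5,366.7578      42,934.0626
  8    26,187.50    15,882.8602   127,062.8818   1,143,565.9366
  Σ                 22,407.2061   151,534.3299   1,285,669.0431
P = 22,407.2061.
Convexity = Σ t(t+1)·PV / [P·(1+y)²] = 1,285,669.0431 / (22,407.2061 × 1.133160) = 50.63492.

50.635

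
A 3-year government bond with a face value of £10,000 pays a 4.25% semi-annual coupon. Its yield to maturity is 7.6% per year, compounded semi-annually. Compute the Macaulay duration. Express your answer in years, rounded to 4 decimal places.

Periodic yield y = 0.038. Discount each cash flow and weight by its period:
  t   CF        PV=CF/(1+0.038)^t    t·PV
  1       212.50       204.7206       204.7206
  2       212.50       197.2260       394.4521
  3       212.50       190.0058       570.0174
  4       212.50       183.0499       732.1996
  5       212.50       176.3487       881.7433
  6    10,212.50     8,164.8451    48,989.0704
  Σ                  9,116.1961    51,772.2035
Price P = Σ PV = 9,116.1961.
Macaulay duration = Σ(t·PV) / P = 51,772.2035 / 9,116.1961 = 5.67915 half-year periods.
In years: 5.67915 / 2 = 2.83957 years.

2.8396 years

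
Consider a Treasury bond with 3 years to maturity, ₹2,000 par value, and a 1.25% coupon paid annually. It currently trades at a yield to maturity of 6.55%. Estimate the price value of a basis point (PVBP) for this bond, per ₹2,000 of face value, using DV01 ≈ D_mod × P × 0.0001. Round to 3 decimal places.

₹0.478

Periodic yield y = 0.0655.
  t   CF        PV=CF/(1+0.0655)^t    t·PV
  1        25.00        23.4632        23.4632
  2        25.00        22.0208        44.0416
  3     2,025.00     1,674.0355     5,022.1065
  Σ                  1,719.5195     5,089.6113
P = 1,719.5195; D_Mac = 2.95990 yrs; D_mod = 2.77795 yrs.
DV01 ≈ 2.77795 × 1,719.5195 × 0.0001 = 0.477674.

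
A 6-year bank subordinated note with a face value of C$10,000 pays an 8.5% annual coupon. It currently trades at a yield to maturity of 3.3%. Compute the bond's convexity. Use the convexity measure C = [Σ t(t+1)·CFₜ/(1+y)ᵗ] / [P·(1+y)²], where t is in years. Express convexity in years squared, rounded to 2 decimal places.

31.31

With y = 0.033:
  t   CF        PV=CF/(1+0.033)^t    t·PV        t(t+1)·PV
  1       850.00       822.8461       822.8461       1,645.6922
  2       850.00       796.5596     1,593.1192       4,779.3577
  3       850.00       771.1129     2,313.3387       9,253.3546
  4       850.00       746.4791     2,985.9163      14,929.5815
  5       850.00       722.6322     3,613.1611      21,678.9664
  6    10,850.00     8,929.5137    53,577.0823     375,039.5764
  Σ                 12,789.1436    64,905.4637     427,326.5288
P = 12,789.1436.
Convexity = Σ t(t+1)·PV / [P·(1+y)²] = 427,326.5288 / (12,789.1436 × 1.067089) = 31.31250.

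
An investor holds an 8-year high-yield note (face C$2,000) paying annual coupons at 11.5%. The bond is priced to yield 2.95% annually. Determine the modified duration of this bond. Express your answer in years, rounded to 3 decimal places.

Periodic yield y = 0.0295. First find Macaulay duration:
  t   CF        PV=CF/(1+0.0295)^t    t·PV
  1       230.00       223.4094       223.4094
  2       230.00       217.0077       434.0154
  3       230.00       210.7894       632.3682
  4       230.00       204.7493       818.9972
  5       230.00       198.8823       994.4114
  6       230.00       193.1834     1,159.1002
  7       230.00       187.6478     1,313.5343
  8     2,230.00     1,767.2340    14,137.8719
  Σ                  3,202.9032    19,713.7080
P = 3,202.9032; Macaulay duration = 19,713.7080 / 3,202.9032 = 6.15495 years.
Modified duration = D_Mac / (1 + y) = 6.15495 / 1.0295 = 5.97858 years.

5.979 years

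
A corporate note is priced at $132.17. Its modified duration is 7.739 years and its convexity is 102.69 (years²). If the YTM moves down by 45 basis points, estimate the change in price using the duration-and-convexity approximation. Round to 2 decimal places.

+$4.74

Duration effect: -D_mod·Δy = -7.739 × (-0.0045) = +0.0348255
Convexity effect: ½·C·(Δy)² = 0.5 × 102.69 × (-0.0045)² = +0.00103973625
ΔP/P ≈ +0.0348255 + 0.00103973625 = +0.03586523625
ΔP ≈ 132.17 × (+0.03586523625) = +4.7403082751625.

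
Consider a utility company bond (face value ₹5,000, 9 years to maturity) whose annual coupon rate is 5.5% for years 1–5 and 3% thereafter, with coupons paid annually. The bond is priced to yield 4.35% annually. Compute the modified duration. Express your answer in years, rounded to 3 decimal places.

7.098 years

Periodic yield y = 0.0435. First find Macaulay duration:
  t   CF        PV=CF/(1+0.0435)^t    t·PV
  1       275.00       263.5362       263.5362
  2       275.00       252.5502       505.1005
  3       275.00       242.0223       726.0668
  4       275.00       231.9332       927.7327
  5       275.00       222.2647     1,111.3233
  6       150.00       116.1814       697.0883
  7       150.00       111.3382       779.3672
  8       150.00       106.6969       853.5749
  9     5,150.00     3,510.5499    31,594.9489
  Σ                  5,057.0728    37,458.7388
P = 5,057.0728; Macaulay duration = 37,458.7388 / 5,057.0728 = 7.40720 years.
Modified duration = D_Mac / (1 + y) = 7.40720 / 1.0435 = 7.09842 years.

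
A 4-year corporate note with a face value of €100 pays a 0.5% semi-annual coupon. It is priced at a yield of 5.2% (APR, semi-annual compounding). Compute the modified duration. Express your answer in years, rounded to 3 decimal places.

3.861 years

Periodic yield y = 0.026. First find Macaulay duration:
  t   CF        PV=CF/(1+0.026)^t    t·PV
  1         0.25         0.2437         0.2437
  2         0.25         0.2375         0.4750
  3         0.25         0.2315         0.6944
  4         0.25         0.2256         0.9024
  5         0.25         0.2199         1.0994
  6         0.25         0.2143         1.2859
  7         0.25         0.2089         1.4622
  8       100.25        81.6405       653.1238
  Σ                     83.2218       659.2868
P = 83.2218; Macaulay duration = 659.2868 / 83.2218 = 7.92204 half-year periods = 3.96102 years.
Modified duration = D_Mac / (1 + y) = 3.96102 / 1.026 = 3.86065 years.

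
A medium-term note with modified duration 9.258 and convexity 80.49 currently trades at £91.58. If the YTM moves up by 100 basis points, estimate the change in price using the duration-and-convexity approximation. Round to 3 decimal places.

Duration effect: -D_mod·Δy = -9.258 × (+0.01) = -0.092580
Convexity effect: ½·C·(Δy)² = 0.5 × 80.49 × (0.01)² = +0.0040245
ΔP/P ≈ -0.092580 + 0.0040245 = -0.0885555
ΔP ≈ 91.58 × (-0.0885555) = -8.10991269.

-£8.110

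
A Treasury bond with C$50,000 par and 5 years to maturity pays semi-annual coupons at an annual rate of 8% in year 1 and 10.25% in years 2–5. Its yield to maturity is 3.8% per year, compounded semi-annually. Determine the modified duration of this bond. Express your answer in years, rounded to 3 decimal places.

4.146 years

Periodic yield y = 0.019. First find Macaulay duration:
  t   CF        PV=CF/(1+0.019)^t    t·PV
  1     2,000.00     1,962.7085     1,962.7085
  2     2,000.00     1,926.1124     3,852.2248
  3     2,562.50     2,421.8170     7,265.4510
  4     2,562.50     2,376.6604     9,506.6418
  5     2,562.50     2,332.3459    11,661.7294
  6     2,562.50     2,288.8576    13,733.1455
  7     2,562.50     2,246.1802    15,723.2611
  8     2,562.50     2,204.2985    17,634.3879
  9     2,562.50     2,163.1977    19,468.7795
  10   52,562.50    43,544.5867   435,445.8672
  Σ                 63,466.7649   536,254.1967
P = 63,466.7649; Macaulay duration = 536,254.1967 / 63,466.7649 = 8.44937 half-year periods = 4.22469 years.
Modified duration = D_Mac / (1 + y) = 4.22469 / 1.019 = 4.14591 years.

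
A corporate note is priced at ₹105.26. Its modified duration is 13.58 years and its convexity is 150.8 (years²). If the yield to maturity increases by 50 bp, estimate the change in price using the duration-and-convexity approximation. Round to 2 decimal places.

Duration effect: -D_mod·Δy = -13.58 × (+0.005) = -0.067900
Convexity effect: ½·C·(Δy)² = 0.5 × 150.8 × (0.005)² = +0.0018850
ΔP/P ≈ -0.067900 + 0.0018850 = -0.066015
ΔP ≈ 105.26 × (-0.066015) = -6.9487389.

-₹6.95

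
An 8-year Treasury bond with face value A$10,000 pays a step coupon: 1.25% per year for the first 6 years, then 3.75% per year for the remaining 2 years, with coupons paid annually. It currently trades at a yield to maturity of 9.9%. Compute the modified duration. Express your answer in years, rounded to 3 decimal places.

Periodic yield y = 0.099. First find Macaulay duration:
  t   CF        PV=CF/(1+0.099)^t    t·PV
  1       125.00       113.7398       113.7398
  2       125.00       103.4939       206.9877
  3       125.00        94.1709       282.5128
  4       125.00        85.6878       342.7514
  5       125.00        77.9689       389.8446
  6       125.00        70.9453       425.6720
  7       375.00       193.6633     1,355.6434
  8    10,375.00     4,875.3586    39,002.8689
  Σ                  5,615.0286    42,120.0207
P = 5,615.0286; Macaulay duration = 42,120.0207 / 5,615.0286 = 7.50130 years.
Modified duration = D_Mac / (1 + y) = 7.50130 / 1.099 = 6.82557 years.

6.826 years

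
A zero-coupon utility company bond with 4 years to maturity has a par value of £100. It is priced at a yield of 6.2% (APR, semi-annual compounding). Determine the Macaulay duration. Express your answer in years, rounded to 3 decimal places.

4.000 years

A zero-coupon bond has a single cash flow at maturity, so its Macaulay duration equals its maturity: 4 years.
(Equivalently: 8 semi-annual periods ÷ 2 = 4 years.)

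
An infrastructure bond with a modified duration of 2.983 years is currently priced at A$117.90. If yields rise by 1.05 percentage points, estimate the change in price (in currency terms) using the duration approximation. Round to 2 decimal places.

-A$3.69

Duration approximation: ΔP/P ≈ -D_mod · Δy = -2.983 × (+0.0105) = -0.0313215.
ΔP ≈ 117.90 × (-0.0313215) = -3.69280485.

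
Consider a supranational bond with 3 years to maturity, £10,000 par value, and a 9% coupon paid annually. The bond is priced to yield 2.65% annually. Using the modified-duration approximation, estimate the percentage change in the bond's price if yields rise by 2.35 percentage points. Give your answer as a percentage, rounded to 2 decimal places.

-6.36%

Periodic yield y = 0.0265. Modified duration first:
  t   CF        PV=CF/(1+0.0265)^t    t·PV
  1       900.00       876.7657       876.7657
  2       900.00       854.1312     1,708.2625
  3    10,900.00    10,077.4264    30,232.2793
  Σ                 11,808.3234    32,817.3075
P = 11,808.3234; D_Mac = 2.77917 yrs; D_mod = 2.77917/(1+0.0265) = 2.70742 yrs.
ΔP/P ≈ -D_mod · Δy = -2.70742 × (+0.0235) = -0.063624 = -6.3624%.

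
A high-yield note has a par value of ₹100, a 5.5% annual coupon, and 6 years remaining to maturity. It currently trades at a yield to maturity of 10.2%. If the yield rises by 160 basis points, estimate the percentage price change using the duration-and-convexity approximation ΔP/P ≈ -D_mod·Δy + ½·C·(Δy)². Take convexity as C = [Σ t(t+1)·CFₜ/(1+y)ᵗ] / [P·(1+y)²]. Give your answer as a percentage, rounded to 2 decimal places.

-7.14%

With y = 0.102:
  t   CF        PV=CF/(1+0.102)^t    t·PV        t(t+1)·PV
  1         5.50         4.9909         4.9909           9.9819
  2         5.50         4.5290         9.0579          27.1738
  3         5.50         4.1098        12.3293          49.3173
  4         5.50         3.7294        14.9175          74.5875
  5         5.50         3.3842        16.9209         101.5257
  6       105.50        58.9065       353.4387       2,474.0711
  Σ                     79.6497       411.6554       2,736.6573
P = 79.6497; D_Mac = 5.16832 yrs; D_mod = 4.68995 yrs; C = 28.29262.
Duration effect: -4.68995 × (+0.016) = -0.075039
Convexity effect: 0.5 × 28.29262 × (0.016)² = +0.0036215
ΔP/P ≈ -0.075039 + 0.0036215 = -0.071418 = -7.1418%.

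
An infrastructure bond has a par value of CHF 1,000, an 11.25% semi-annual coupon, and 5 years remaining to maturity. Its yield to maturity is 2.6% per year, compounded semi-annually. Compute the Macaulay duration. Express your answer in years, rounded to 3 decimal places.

Periodic yield y = 0.013. Discount each cash flow and weight by its period:
  t   CF        PV=CF/(1+0.013)^t    t·PV
  1        56.25        55.5281        55.5281
  2        56.25        54.8155       109.6311
  3        56.25        54.1121       162.3362
  4        56.25        53.4176       213.6706
  5        56.25        52.7321       263.6606
  6        56.25        52.0554       312.3324
  7        56.25        51.3874       359.7116
  8        56.25        50.7279       405.8233
  9        56.25        50.0769       450.6922
  10    1,056.25       928.2656     9,282.6563
  Σ                  1,403.1187    11,616.0424
Price P = Σ PV = 1,403.1187.
Macaulay duration = Σ(t·PV) / P = 11,616.0424 / 1,403.1187 = 8.27873 half-year periods.
In years: 8.27873 / 2 = 4.13937 years.

4.139 years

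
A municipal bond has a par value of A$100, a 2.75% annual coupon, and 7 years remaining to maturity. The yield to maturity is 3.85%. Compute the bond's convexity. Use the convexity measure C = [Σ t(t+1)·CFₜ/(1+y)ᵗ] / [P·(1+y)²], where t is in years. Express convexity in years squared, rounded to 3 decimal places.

With y = 0.0385:
  t   CF        PV=CF/(1+0.0385)^t    t·PV        t(t+1)·PV
  1         2.75         2.6481         2.6481           5.2961
  2         2.75         2.5499         5.0998          15.2993
  3         2.75         2.4553         7.3660          29.4642
  4         2.75         2.3643         9.4573          47.2864
  5         2.75         2.2767        11.3834          68.3001
  6         2.75         2.1923        13.1536          92.0753
  7       102.75        78.8744       552.1211       4,416.9690
  Σ                     93.3610       601.2292       4,674.6904
P = 93.3610.
Convexity = Σ t(t+1)·PV / [P·(1+y)²] = 4,674.6904 / (93.3610 × 1.078482) = 46.42741.

46.427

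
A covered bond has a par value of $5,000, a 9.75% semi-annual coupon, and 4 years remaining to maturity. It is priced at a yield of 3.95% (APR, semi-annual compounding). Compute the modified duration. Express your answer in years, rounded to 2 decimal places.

3.40 years

Periodic yield y = 0.01975. First find Macaulay duration:
  t   CF        PV=CF/(1+0.01975)^t    t·PV
  1       243.75       239.0292       239.0292
  2       243.75       234.3998       468.7996
  3       243.75       229.8600       689.5801
  4       243.75       225.4082       901.6329
  5       243.75       221.0426     1,105.2132
  6       243.75       216.7616     1,300.5696
  7       243.75       212.5635     1,487.9443
  8     5,243.75     4,484.2753    35,874.2023
  Σ                  6,063.3402    42,066.9711
P = 6,063.3402; Macaulay duration = 42,066.9711 / 6,063.3402 = 6.93792 half-year periods = 3.46896 years.
Modified duration = D_Mac / (1 + y) = 3.46896 / 1.01975 = 3.40178 years.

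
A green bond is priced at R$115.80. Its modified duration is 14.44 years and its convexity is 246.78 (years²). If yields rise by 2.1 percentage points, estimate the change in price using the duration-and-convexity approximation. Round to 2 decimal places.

-R$28.81

Duration effect: -D_mod·Δy = -14.44 × (+0.021) = -0.303240
Convexity effect: ½·C·(Δy)² = 0.5 × 246.78 × (0.021)² = +0.05441499
ΔP/P ≈ -0.303240 + 0.05441499 = -0.24882501
ΔP ≈ 115.80 × (-0.24882501) = -28.813936158.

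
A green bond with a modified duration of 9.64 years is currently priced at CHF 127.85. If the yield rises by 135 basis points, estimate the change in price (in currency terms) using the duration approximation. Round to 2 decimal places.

Duration approximation: ΔP/P ≈ -D_mod · Δy = -9.64 × (+0.0135) = -0.130140.
ΔP ≈ 127.85 × (-0.130140) = -16.638399.

-CHF 16.64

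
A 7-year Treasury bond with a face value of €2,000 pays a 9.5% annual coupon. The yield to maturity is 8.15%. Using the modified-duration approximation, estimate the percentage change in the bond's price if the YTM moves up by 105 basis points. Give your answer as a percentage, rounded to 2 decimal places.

Periodic yield y = 0.0815. Modified duration first:
  t   CF        PV=CF/(1+0.0815)^t    t·PV
  1       190.00       175.6819       175.6819
  2       190.00       162.4428       324.8857
  3       190.00       150.2014       450.6043
  4       190.00       138.8825       555.5300
  5       190.00       128.4165       642.0827
  6       190.00       118.7393       712.4358
  7     2,190.00     1,265.4892     8,858.4245
  Σ                  2,139.8537    11,719.6448
P = 2,139.8537; D_Mac = 5.47684 yrs; D_mod = 5.47684/(1+0.0815) = 5.06412 yrs.
ΔP/P ≈ -D_mod · Δy = -5.06412 × (+0.0105) = -0.053173 = -5.3173%.

-5.32%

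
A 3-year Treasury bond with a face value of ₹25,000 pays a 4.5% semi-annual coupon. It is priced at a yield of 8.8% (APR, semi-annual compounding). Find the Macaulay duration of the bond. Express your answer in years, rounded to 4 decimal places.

2.8280 years

Periodic yield y = 0.044. Discount each cash flow and weight by its period:
  t   CF        PV=CF/(1+0.044)^t    t·PV
  1       562.50       538.7931       538.7931
  2       562.50       516.0853     1,032.1707
  3       562.50       494.3346     1,483.0039
  4       562.50       473.5006     1,894.0024
  5       562.50       453.5446     2,267.7232
  6    25,562.50    19,742.4176   118,454.5054
  Σ                 22,218.6759   125,670.1986
Price P = Σ PV = 22,218.6759.
Macaulay duration = Σ(t·PV) / P = 125,670.1986 / 22,218.6759 = 5.65606 half-year periods.
In years: 5.65606 / 2 = 2.82803 years.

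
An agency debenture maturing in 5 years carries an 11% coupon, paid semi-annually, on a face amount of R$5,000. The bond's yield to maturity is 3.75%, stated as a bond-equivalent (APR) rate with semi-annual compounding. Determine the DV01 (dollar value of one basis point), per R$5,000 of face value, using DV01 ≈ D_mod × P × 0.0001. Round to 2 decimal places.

R$2.69

Periodic yield y = 0.01875.
  t   CF        PV=CF/(1+0.01875)^t    t·PV
  1       275.00       269.9387       269.9387
  2       275.00       264.9705       529.9409
  3       275.00       260.0937       780.2811
  4       275.00       255.3067     1,021.2268
  5       275.00       250.6078     1,253.0390
  6       275.00       245.9954     1,475.9723
  7       275.00       241.4679     1,690.2751
  8       275.00       237.0237     1,896.1894
  9       275.00       232.6613     2,093.9514
  10    5,275.00     4,380.7276    43,807.2758
  Σ                  6,638.7931    54,818.0904
P = 6,638.7931; D_Mac = 8.25724 half-year periods = 4.12862 yrs; D_mod = 4.05263 yrs.
DV01 ≈ 4.05263 × 6,638.7931 × 0.0001 = 2.690458.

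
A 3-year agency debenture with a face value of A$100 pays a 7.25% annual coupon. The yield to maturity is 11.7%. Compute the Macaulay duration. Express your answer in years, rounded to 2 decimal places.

2.79 years

Periodic yield y = 0.117. Discount each cash flow and weight by its year:
  t   CF        PV=CF/(1+0.117)^t    t·PV
  1         7.25         6.4906         6.4906
  2         7.25         5.8107        11.6215
  3       107.25        76.9552       230.8655
  Σ                     89.2565       248.9776
Price P = Σ PV = 89.2565.
Macaulay duration = Σ(t·PV) / P = 248.9776 / 89.2565 = 2.78946 years.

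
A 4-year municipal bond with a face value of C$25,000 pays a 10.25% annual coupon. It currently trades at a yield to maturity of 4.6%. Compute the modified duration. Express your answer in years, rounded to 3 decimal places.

Periodic yield y = 0.046. First find Macaulay duration:
  t   CF        PV=CF/(1+0.046)^t    t·PV
  1     2,562.50     2,449.8088     2,449.8088
  2     2,562.50     2,342.0734     4,684.1468
  3     2,562.50     2,239.0759     6,717.2278
  4    27,562.50    23,024.5881    92,098.3522
  Σ                 30,055.5462   105,949.5356
P = 30,055.5462; Macaulay duration = 105,949.5356 / 30,055.5462 = 3.52512 years.
Modified duration = D_Mac / (1 + y) = 3.52512 / 1.046 = 3.37010 years.

3.370 years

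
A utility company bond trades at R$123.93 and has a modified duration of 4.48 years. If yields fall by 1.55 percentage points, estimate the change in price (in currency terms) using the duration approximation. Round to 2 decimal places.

+R$8.61

Duration approximation: ΔP/P ≈ -D_mod · Δy = -4.48 × (-0.0155) = +0.069440.
ΔP ≈ 123.93 × (+0.069440) = +8.6056992.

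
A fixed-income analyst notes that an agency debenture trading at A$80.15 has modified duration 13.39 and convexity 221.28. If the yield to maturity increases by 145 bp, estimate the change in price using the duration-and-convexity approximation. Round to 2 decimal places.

Duration effect: -D_mod·Δy = -13.39 × (+0.0145) = -0.194155
Convexity effect: ½·C·(Δy)² = 0.5 × 221.28 × (0.0145)² = +0.02326206
ΔP/P ≈ -0.194155 + 0.02326206 = -0.17089294
ΔP ≈ 80.15 × (-0.17089294) = -13.697069141.

-A$13.70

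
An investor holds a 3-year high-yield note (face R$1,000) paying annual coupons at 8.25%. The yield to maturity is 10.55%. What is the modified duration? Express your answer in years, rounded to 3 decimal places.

2.506 years

Periodic yield y = 0.1055. First find Macaulay duration:
  t   CF        PV=CF/(1+0.1055)^t    t·PV
  1        82.50        74.6269        74.6269
  2        82.50        67.5051       135.0102
  3     1,082.50       801.2198     2,403.6594
  Σ                    943.3517     2,613.2964
P = 943.3517; Macaulay duration = 2,613.2964 / 943.3517 = 2.77022 years.
Modified duration = D_Mac / (1 + y) = 2.77022 / 1.1055 = 2.50586 years.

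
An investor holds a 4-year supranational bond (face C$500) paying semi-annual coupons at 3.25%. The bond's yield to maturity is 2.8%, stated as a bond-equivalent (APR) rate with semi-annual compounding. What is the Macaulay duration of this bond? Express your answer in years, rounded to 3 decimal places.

Periodic yield y = 0.014. Discount each cash flow and weight by its period:
  t   CF        PV=CF/(1+0.014)^t    t·PV
  1        8.125         8.0128         8.0128
  2        8.125         7.9022        15.8044
  3        8.125         7.7931        23.3793
  4        8.125         7.6855        30.7420
  5        8.125         7.5794        37.8969
  6        8.125         7.4747        44.8484
  7        8.125         7.3715        51.6007
  8      508.125       454.6392     3,637.1140
  Σ                    508.4585     3,849.3984
Price P = Σ PV = 508.4585.
Macaulay duration = Σ(t·PV) / P = 3,849.3984 / 508.4585 = 7.57072 half-year periods.
In years: 7.57072 / 2 = 3.78536 years.

3.785 years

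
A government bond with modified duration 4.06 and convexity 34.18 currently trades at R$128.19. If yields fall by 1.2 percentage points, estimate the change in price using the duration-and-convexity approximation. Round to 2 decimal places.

+R$6.56

Duration effect: -D_mod·Δy = -4.06 × (-0.012) = +0.048720
Convexity effect: ½·C·(Δy)² = 0.5 × 34.18 × (-0.012)² = +0.00246096
ΔP/P ≈ +0.048720 + 0.00246096 = +0.05118096
ΔP ≈ 128.19 × (+0.05118096) = +6.5608872624.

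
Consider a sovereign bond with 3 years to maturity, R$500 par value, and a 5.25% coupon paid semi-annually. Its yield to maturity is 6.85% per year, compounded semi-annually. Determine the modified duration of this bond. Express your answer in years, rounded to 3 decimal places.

Periodic yield y = 0.03425. First find Macaulay duration:
  t   CF        PV=CF/(1+0.03425)^t    t·PV
  1       13.125        12.6904        12.6904
  2       13.125        12.2701        24.5402
  3       13.125        11.8638        35.5913
  4       13.125        11.4709        45.8836
  5       13.125        11.0910        55.4551
  6      513.125       419.2470     2,515.4822
  Σ                    478.6332     2,689.6428
P = 478.6332; Macaulay duration = 2,689.6428 / 478.6332 = 5.61942 half-year periods = 2.80971 years.
Modified duration = D_Mac / (1 + y) = 2.80971 / 1.03425 = 2.71667 years.

2.717 years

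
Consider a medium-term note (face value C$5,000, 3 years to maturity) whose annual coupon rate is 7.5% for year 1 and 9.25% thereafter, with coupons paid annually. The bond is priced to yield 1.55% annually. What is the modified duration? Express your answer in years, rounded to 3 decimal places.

Periodic yield y = 0.0155. First find Macaulay duration:
  t   CF        PV=CF/(1+0.0155)^t    t·PV
  1       375.00       369.2762       369.2762
  2       462.50       448.4891       896.9782
  3     5,462.50     5,216.1692    15,648.5075
  Σ                  6,033.9345    16,914.7619
P = 6,033.9345; Macaulay duration = 16,914.7619 / 6,033.9345 = 2.80327 years.
Modified duration = D_Mac / (1 + y) = 2.80327 / 1.0155 = 2.76048 years.

2.760 years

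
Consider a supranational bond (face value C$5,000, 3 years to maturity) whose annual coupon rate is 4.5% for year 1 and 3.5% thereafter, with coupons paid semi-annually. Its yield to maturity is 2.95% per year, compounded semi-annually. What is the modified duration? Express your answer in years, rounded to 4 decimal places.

Periodic yield y = 0.01475. First find Macaulay duration:
  t   CF        PV=CF/(1+0.01475)^t    t·PV
  1       112.50       110.8647       110.8647
  2       112.50       109.2533       218.5065
  3        87.50        83.7396       251.2188
  4        87.50        82.5224       330.0896
  5        87.50        81.3229       406.6144
  6     5,087.50     4,659.6153    27,957.6918
  Σ                  5,127.3182    29,274.9858
P = 5,127.3182; Macaulay duration = 29,274.9858 / 5,127.3182 = 5.70961 half-year periods = 2.85480 years.
Modified duration = D_Mac / (1 + y) = 2.85480 / 1.01475 = 2.81331 years.

2.8133 years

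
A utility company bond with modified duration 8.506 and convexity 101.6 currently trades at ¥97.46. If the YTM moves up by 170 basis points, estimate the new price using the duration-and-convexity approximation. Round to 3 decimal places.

Duration effect: -D_mod·Δy = -8.506 × (+0.017) = -0.144602
Convexity effect: ½·C·(Δy)² = 0.5 × 101.6 × (0.017)² = +0.0146812
ΔP/P ≈ -0.144602 + 0.0146812 = -0.1299208
New price ≈ 97.46 × (1 - 0.1299208) = 84.797918832.

¥84.798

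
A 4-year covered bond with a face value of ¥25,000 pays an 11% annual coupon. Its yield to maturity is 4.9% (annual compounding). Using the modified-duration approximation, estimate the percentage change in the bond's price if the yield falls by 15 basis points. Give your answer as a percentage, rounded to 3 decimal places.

+0.500%

Periodic yield y = 0.049. Modified duration first:
  t   CF        PV=CF/(1+0.049)^t    t·PV
  1     2,750.00     2,621.5443     2,621.5443
  2     2,750.00     2,499.0890     4,998.1779
  3     2,750.00     2,382.3536     7,147.0609
  4    27,750.00    22,917.1725    91,668.6902
  Σ                 30,420.1595   106,435.4734
P = 30,420.1595; D_Mac = 3.49885 yrs; D_mod = 3.49885/(1+0.049) = 3.33541 yrs.
ΔP/P ≈ -D_mod · Δy = -3.33541 × (-0.0015) = +0.005003 = +0.5003%.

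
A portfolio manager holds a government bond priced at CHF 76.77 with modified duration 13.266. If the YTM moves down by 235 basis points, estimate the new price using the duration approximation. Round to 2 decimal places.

Duration approximation: ΔP/P ≈ -D_mod · Δy = -13.266 × (-0.0235) = +0.311751.
New price ≈ 76.77 × (1 + 0.311751) = 100.70312427.

CHF 100.70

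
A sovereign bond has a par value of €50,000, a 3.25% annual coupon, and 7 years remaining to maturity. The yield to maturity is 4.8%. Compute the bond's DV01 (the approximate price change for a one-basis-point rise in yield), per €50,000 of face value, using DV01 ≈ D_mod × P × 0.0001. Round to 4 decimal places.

Periodic yield y = 0.048.
  t   CF        PV=CF/(1+0.048)^t    t·PV
  1     1,625.00     1,550.5725     1,550.5725
  2     1,625.00     1,479.5539     2,959.1079
  3     1,625.00     1,411.7881     4,235.3643
  4     1,625.00     1,347.1261     5,388.5042
  5     1,625.00     1,285.4256     6,427.1281
  6     1,625.00     1,226.5512     7,359.3070
  7    51,625.00    37,181.8578   260,273.0049
  Σ                 45,482.8752   288,192.9889
P = 45,482.8752; D_Mac = 6.33630 yrs; D_mod = 6.04608 yrs.
DV01 ≈ 6.04608 × 45,482.8752 × 0.0001 = 27.499331.

€27.4993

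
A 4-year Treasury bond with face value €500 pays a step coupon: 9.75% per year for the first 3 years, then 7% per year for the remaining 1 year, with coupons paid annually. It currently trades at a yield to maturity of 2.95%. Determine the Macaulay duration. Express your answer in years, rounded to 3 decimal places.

Periodic yield y = 0.0295. Discount each cash flow and weight by its year:
  t   CF        PV=CF/(1+0.0295)^t    t·PV
  1        48.75        47.3531        47.3531
  2        48.75        45.9962        91.9924
  3        48.75        44.6782       134.0346
  4       535.00       476.2647     1,905.0587
  Σ                    614.2922     2,178.4388
Price P = Σ PV = 614.2922.
Macaulay duration = Σ(t·PV) / P = 2,178.4388 / 614.2922 = 3.54626 years.

3.546 years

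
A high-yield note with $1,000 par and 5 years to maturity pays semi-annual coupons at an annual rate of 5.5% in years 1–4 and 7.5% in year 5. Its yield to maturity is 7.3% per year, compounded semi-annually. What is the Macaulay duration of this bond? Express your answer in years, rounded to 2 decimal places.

4.42 years

Periodic yield y = 0.0365. Discount each cash flow and weight by its period:
  t   CF        PV=CF/(1+0.0365)^t    t·PV
  1        27.50        26.5316        26.5316
  2        27.50        25.5973        51.1946
  3        27.50        24.6959        74.0877
  4        27.50        23.8262        95.3050
  5        27.50        22.9872       114.9360
  6        27.50        22.1777       133.0663
  7        27.50        21.3967       149.7772
  8        27.50        20.6433       165.1461
  9        37.50        27.1586       244.4275
  10    1,037.50       724.9283     7,249.2828
  Σ                    939.9428     8,303.7546
Price P = Σ PV = 939.9428.
Macaulay duration = Σ(t·PV) / P = 8,303.7546 / 939.9428 = 8.83432 half-year periods.
In years: 8.83432 / 2 = 4.41716 years.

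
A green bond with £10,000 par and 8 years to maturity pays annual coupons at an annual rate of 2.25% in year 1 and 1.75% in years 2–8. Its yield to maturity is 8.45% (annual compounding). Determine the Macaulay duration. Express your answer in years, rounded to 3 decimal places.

7.329 years

Periodic yield y = 0.0845. Discount each cash flow and weight by its year:
  t   CF        PV=CF/(1+0.0845)^t    t·PV
  1       225.00       207.4689       207.4689
  2       175.00       148.7918       297.5836
  3       175.00       137.1985       411.5955
  4       175.00       126.5085       506.0341
  5       175.00       116.6515       583.2574
  6       175.00       107.5625       645.3747
  7       175.00        99.1816       694.2713
  8    10,175.00     5,317.3833    42,539.0664
  Σ                  6,260.7465    45,884.6519
Price P = Σ PV = 6,260.7465.
Macaulay duration = Σ(t·PV) / P = 45,884.6519 / 6,260.7465 = 7.32894 years.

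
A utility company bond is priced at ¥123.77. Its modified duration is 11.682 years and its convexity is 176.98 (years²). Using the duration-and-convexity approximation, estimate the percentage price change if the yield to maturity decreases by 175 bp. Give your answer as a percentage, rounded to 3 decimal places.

+23.154%

Duration effect: -D_mod·Δy = -11.682 × (-0.0175) = +0.204435
Convexity effect: ½·C·(Δy)² = 0.5 × 176.98 × (-0.0175)² = +0.0271000625
ΔP/P ≈ +0.204435 + 0.0271000625 = +0.2315350625
= +23.15350625%.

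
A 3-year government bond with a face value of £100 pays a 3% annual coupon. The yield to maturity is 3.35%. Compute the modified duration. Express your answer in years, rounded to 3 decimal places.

2.819 years

Periodic yield y = 0.0335. First find Macaulay duration:
  t   CF        PV=CF/(1+0.0335)^t    t·PV
  1         3.00         2.9028         2.9028
  2         3.00         2.8087         5.6173
  3       103.00        93.3052       279.9156
  Σ                     99.0166       288.4356
P = 99.0166; Macaulay duration = 288.4356 / 99.0166 = 2.91300 years.
Modified duration = D_Mac / (1 + y) = 2.91300 / 1.0335 = 2.81858 years.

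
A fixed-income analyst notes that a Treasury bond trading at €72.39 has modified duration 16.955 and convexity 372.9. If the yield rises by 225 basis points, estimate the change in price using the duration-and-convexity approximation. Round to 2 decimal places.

-€20.78

Duration effect: -D_mod·Δy = -16.955 × (+0.0225) = -0.3814875
Convexity effect: ½·C·(Δy)² = 0.5 × 372.9 × (0.0225)² = +0.0943903125
ΔP/P ≈ -0.3814875 + 0.0943903125 = -0.2870971875
ΔP ≈ 72.39 × (-0.2870971875) = -20.782965403125.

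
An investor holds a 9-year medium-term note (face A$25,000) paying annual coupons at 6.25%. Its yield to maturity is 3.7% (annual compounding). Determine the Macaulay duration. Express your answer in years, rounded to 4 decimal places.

Periodic yield y = 0.037. Discount each cash flow and weight by its year:
  t   CF        PV=CF/(1+0.037)^t    t·PV
  1     1,562.50     1,506.7502     1,506.7502
  2     1,562.50     1,452.9896     2,905.9792
  3     1,562.50     1,401.1472     4,203.4415
  4     1,562.50     1,351.1545     5,404.6179
  5     1,562.50     1,302.9455     6,514.7274
  6     1,562.50     1,256.4566     7,538.7395
  7     1,562.50     1,211.6264     8,481.3849
  8     1,562.50     1,168.3958     9,347.1661
  9    26,562.50    19,154.0290   172,386.2607
  Σ                 29,805.4947   218,289.0675
Price P = Σ PV = 29,805.4947.
Macaulay duration = Σ(t·PV) / P = 218,289.0675 / 29,805.4947 = 7.32379 years.

7.3238 years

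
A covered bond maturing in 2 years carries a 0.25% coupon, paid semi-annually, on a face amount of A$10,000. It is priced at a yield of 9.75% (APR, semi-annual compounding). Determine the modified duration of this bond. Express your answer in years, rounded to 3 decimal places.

Periodic yield y = 0.04875. First find Macaulay duration:
  t   CF        PV=CF/(1+0.04875)^t    t·PV
  1        12.50        11.9190        11.9190
  2        12.50        11.3649        22.7298
  3        12.50        10.8366        32.5099
  4    10,012.50     8,276.6508    33,106.6033
  Σ                  8,310.7713    33,173.7620
P = 8,310.7713; Macaulay duration = 33,173.7620 / 8,310.7713 = 3.99166 half-year periods = 1.99583 years.
Modified duration = D_Mac / (1 + y) = 1.99583 / 1.04875 = 1.90306 years.

1.903 years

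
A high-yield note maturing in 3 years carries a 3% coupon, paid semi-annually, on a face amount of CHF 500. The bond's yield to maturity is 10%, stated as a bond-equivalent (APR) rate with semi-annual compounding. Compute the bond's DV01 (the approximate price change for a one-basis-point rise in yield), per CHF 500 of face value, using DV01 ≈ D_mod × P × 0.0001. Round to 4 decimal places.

CHF 0.1127

Periodic yield y = 0.05.
  t   CF        PV=CF/(1+0.05)^t    t·PV
  1         7.50         7.1429         7.1429
  2         7.50         6.8027        13.6054
  3         7.50         6.4788        19.4363
  4         7.50         6.1703        24.6811
  5         7.50         5.8764        29.3822
  6       507.50       378.7043     2,272.2259
  Σ                    411.1754     2,366.4738
P = 411.1754; D_Mac = 5.75539 half-year periods = 2.87769 yrs; D_mod = 2.74066 yrs.
DV01 ≈ 2.74066 × 411.1754 × 0.0001 = 0.112689.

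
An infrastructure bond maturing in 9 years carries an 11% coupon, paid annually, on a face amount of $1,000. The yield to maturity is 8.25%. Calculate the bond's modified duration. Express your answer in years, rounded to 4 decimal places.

Periodic yield y = 0.0825. First find Macaulay duration:
  t   CF        PV=CF/(1+0.0825)^t    t·PV
  1       110.00       101.6166       101.6166
  2       110.00        93.8722       187.7443
  3       110.00        86.7179       260.1538
  4       110.00        80.1090       320.4358
  5       110.00        74.0037       370.0183
  6       110.00        68.3637       410.1819
  7       110.00        63.1535       442.0744
  8       110.00        58.3404       466.7232
  9     1,110.00       543.8409     4,894.5677
  Σ                  1,170.0178     7,453.5162
P = 1,170.0178; Macaulay duration = 7,453.5162 / 1,170.0178 = 6.37043 years.
Modified duration = D_Mac / (1 + y) = 6.37043 / 1.0825 = 5.88492 years.

5.8849 years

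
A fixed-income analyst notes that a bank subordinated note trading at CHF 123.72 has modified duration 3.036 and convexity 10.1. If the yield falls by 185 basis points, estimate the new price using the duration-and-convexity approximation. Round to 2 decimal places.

CHF 130.88

Duration effect: -D_mod·Δy = -3.036 × (-0.0185) = +0.056166
Convexity effect: ½·C·(Δy)² = 0.5 × 10.1 × (-0.0185)² = +0.0017283625
ΔP/P ≈ +0.056166 + 0.0017283625 = +0.0578943625
New price ≈ 123.72 × (1 + 0.0578943625) = 130.8826905285.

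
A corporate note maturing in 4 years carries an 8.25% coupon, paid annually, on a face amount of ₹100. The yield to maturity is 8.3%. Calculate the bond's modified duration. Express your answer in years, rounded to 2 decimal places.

3.29 years

Periodic yield y = 0.083. First find Macaulay duration:
  t   CF        PV=CF/(1+0.083)^t    t·PV
  1         8.25         7.6177         7.6177
  2         8.25         7.0339        14.0678
  3         8.25         6.4948        19.4845
  4       108.25        78.6890       314.7560
  Σ                     99.8355       355.9261
P = 99.8355; Macaulay duration = 355.9261 / 99.8355 = 3.56513 years.
Modified duration = D_Mac / (1 + y) = 3.56513 / 1.083 = 3.29190 years.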